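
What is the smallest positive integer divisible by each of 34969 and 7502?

2168078

34969 = 11² · 17²; 7502 = 2 · 11² · 31
max exponents: 2 · 11² · 17² · 31 = 2168078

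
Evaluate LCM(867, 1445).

4335

867 = 3 · 17²; 1445 = 5 · 17²
max exponents: 3 · 5 · 17² = 4335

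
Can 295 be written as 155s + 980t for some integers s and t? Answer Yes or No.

By Bézout, 155s + 980t = 295 has integer solutions iff gcd(155, 980) | 295.
Euclid: 980 = 6·155 + 50; 155 = 3·50 + 5; 50 = 10·5 + 0. gcd = 5; 295 mod 5 = 0. Yes.

Yes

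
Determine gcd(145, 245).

Euclid: 245 = 1·145 + 100; 145 = 1·100 + 45; 100 = 2·45 + 10; 45 = 4·10 + 5; 10 = 2·5 + 0. Last nonzero remainder: 5.

5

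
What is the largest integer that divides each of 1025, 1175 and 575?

25

gcd(1025, 1175): 1175 = 1·1025 + 150; 1025 = 6·150 + 125; 150 = 1·125 + 25; 125 = 5·25 + 0 → 25
gcd(25, 575): 575 = 23·25 + 0 → 25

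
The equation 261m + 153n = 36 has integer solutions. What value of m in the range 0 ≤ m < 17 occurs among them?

Reduce mod 153: 261m ≡ 36 (mod 153). With g = gcd(261, 153) = 9 dividing 36, divide through: 29m ≡ 4 (mod 17).
Since gcd(29, 17) = 1, m ≡ 4·(29)⁻¹ ≡ 6 (mod 17). Smallest non-negative: 6.

6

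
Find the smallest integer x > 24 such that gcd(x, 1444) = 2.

Multiples of 2 above 24: 2·13, 2·14, … . Need the cofactor coprime to 1444/2 = 722.
Checking s = 13, 14, … the first with gcd(s, 722) = 1 is s = 13, giving 26.

26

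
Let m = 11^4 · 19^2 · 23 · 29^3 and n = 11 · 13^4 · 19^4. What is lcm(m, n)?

max exponent per prime: 11^4 · 13^4 · 19^4 · 23 · 29^3 = 30568940272585473187

30568940272585473187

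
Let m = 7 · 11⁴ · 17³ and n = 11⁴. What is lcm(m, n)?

max exponent per prime: 7 · 11⁴ · 17³ = 503518631

503518631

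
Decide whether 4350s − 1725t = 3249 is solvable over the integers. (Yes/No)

gcd(4350, 1725): 4350 = 2·1725 + 900; 1725 = 1·900 + 825; 900 = 1·825 + 75; 825 = 11·75 + 0 → 75
75 does not divide 3249, so a solution does not exist.

No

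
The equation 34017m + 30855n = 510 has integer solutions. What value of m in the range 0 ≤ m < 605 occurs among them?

410

gcd(34017, 30855) = 51 (Euclid: 34017 = 1·30855 + 3162; 30855 = 9·3162 + 2397; 3162 = 1·2397 + 765; 2397 = 3·765 + 102; 765 = 7·102 + 51; 102 = 2·51 + 0), and 51 | 510.
Extended Euclid: 34017·(283) + 30855·(-312) = 51. Scale by 10: m₀ = 2830.
General solution m = m₀ + 605t; reducing mod 605 gives m = 410 (and n = -452).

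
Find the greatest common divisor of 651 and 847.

Euclid: 847 = 1·651 + 196; 651 = 3·196 + 63; 196 = 3·63 + 7; 63 = 9·7 + 0. Last nonzero remainder: 7.

7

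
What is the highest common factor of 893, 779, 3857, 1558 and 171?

19

893 = 19 · 47; 779 = 19 · 41; 3857 = 7 · 19 · 29; 1558 = 2 · 19 · 41; 171 = 3² · 19
gcd takes min exponent of each prime: 19 = 19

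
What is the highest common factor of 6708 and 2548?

52

6708 = 2² · 3 · 13 · 43
2548 = 2² · 7² · 13
Common: 2² · 13 = 52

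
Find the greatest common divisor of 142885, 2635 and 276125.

142885 = 5 · 17 · 41²; 2635 = 5 · 17 · 31; 276125 = 5³ · 47²
gcd takes min exponent of each prime: 5 = 5

5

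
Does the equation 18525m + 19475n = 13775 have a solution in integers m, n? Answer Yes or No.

By Bézout, 18525m + 19475n = 13775 has integer solutions iff gcd(18525, 19475) | 13775.
Euclid: 19475 = 1·18525 + 950; 18525 = 19·950 + 475; 950 = 2·475 + 0. gcd = 475; 13775 mod 475 = 0. Yes.

Yes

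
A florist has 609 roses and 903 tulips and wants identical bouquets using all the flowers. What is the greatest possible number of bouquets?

21

609 = 3 · 7 · 29
903 = 3 · 7 · 43
Common: 3 · 7 = 21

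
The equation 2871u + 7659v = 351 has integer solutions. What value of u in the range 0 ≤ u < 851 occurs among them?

Euclid: 7659 = 2·2871 + 1917; 2871 = 1·1917 + 954; 1917 = 2·954 + 9; 954 = 106·9 + 0 → gcd = 9; 351 = 9·39.
Back-substitution yields 2871·(-8) + 7659·(3) = 9, so one solution is u = -8·39 = -312, v = 3·39 = 117.
Solutions in u differ by 7659/9 = 851; the one in [0, 851) is -312 mod 851 = 539.

539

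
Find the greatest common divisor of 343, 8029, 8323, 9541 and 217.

7

gcd(343, 8029): 8029 = 23·343 + 140; 343 = 2·140 + 63; 140 = 2·63 + 14; 63 = 4·14 + 7; 14 = 2·7 + 0 → 7
gcd(7, 8323): 8323 = 1189·7 + 0 → 7
gcd(7, 9541): 9541 = 1363·7 + 0 → 7
gcd(7, 217): 217 = 31·7 + 0 → 7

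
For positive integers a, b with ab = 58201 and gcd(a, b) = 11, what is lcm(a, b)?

gcd·lcm = product, so lcm = 58201/11 = 5291.

5291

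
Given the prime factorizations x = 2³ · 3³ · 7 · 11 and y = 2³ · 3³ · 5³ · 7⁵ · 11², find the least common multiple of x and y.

54908469000

max exponent per prime: 2³ · 3³ · 5³ · 7⁵ · 11² = 54908469000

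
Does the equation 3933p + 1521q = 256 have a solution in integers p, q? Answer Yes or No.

By Bézout, 3933p + 1521q = 256 has integer solutions iff gcd(3933, 1521) | 256.
Euclid: 3933 = 2·1521 + 891; 1521 = 1·891 + 630; 891 = 1·630 + 261; 630 = 2·261 + 108; 261 = 2·108 + 45; 108 = 2·45 + 18; 45 = 2·18 + 9; 18 = 2·9 + 0. gcd = 9; 256 mod 9 = 4. No.

No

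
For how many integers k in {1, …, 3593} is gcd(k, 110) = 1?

110 = 2·5·11. Inclusion–exclusion on these primes:
3593 − ⌊3593/2⌋ − ⌊3593/5⌋ − ⌊3593/11⌋ + ⌊3593/10⌋ + ⌊3593/22⌋ + ⌊3593/55⌋ − ⌊3593/110⌋ = 1308

1308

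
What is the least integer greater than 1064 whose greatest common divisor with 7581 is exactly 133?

Multiples of 133 above 1064: 133·9, 133·10, … . Need the cofactor coprime to 7581/133 = 57.
Checking s = 9, 10, … the first with gcd(s, 57) = 1 is s = 10, giving 1330.

1330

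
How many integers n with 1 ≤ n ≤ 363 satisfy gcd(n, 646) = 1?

162

Prime factors of 646: 2, 17, 19. Count integers ≤ 363 divisible by none of them.
By inclusion–exclusion: 363 − ⌊363/2⌋ − ⌊363/17⌋ − ⌊363/19⌋ + ⌊363/34⌋ + ⌊363/38⌋ + ⌊363/323⌋ − ⌊363/646⌋ = 162.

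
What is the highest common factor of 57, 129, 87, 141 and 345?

3

gcd(57, 129): 129 = 2·57 + 15; 57 = 3·15 + 12; 15 = 1·12 + 3; 12 = 4·3 + 0 → 3
gcd(3, 87): 87 = 29·3 + 0 → 3
gcd(3, 141): 141 = 47·3 + 0 → 3
gcd(3, 345): 345 = 115·3 + 0 → 3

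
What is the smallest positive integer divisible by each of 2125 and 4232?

2125 = 5³ · 17; 4232 = 2³ · 23²
max exponents: 2³ · 5³ · 17 · 23² = 8993000

8993000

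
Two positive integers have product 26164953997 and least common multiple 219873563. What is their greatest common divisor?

119

gcd·lcm = product, so gcd = 26164953997/219873563 = 119.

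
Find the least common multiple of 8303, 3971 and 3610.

913330

8303 = 19² · 23; 3971 = 11 · 19²; 3610 = 2 · 5 · 19²
lcm takes max exponent of each prime: 2 · 5 · 11 · 19² · 23 = 913330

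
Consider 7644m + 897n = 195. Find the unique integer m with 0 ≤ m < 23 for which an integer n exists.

Reduce mod 897: 7644m ≡ 195 (mod 897). With g = gcd(7644, 897) = 39 dividing 195, divide through: 196m ≡ 5 (mod 23).
Since gcd(196, 23) = 1, m ≡ 5·(196)⁻¹ ≡ 10 (mod 23). Smallest non-negative: 10.

10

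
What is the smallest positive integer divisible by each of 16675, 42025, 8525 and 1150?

lcm(16675, 42025) = 16675·42025/gcd = 700766875/25 = 28030675
lcm(28030675, 8525) = 28030675·8525/gcd = 238961504375/25 = 9558460175
lcm(9558460175, 1150) = 9558460175·1150/gcd = 10992229201250/575 = 19116920350

19116920350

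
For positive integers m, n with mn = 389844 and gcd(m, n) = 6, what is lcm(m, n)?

64974

gcd·lcm = product, so lcm = 389844/6 = 64974.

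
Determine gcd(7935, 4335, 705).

15

gcd(7935, 4335): 7935 = 1·4335 + 3600; 4335 = 1·3600 + 735; 3600 = 4·735 + 660; 735 = 1·660 + 75; 660 = 8·75 + 60; 75 = 1·60 + 15; 60 = 4·15 + 0 → 15
gcd(15, 705): 705 = 47·15 + 0 → 15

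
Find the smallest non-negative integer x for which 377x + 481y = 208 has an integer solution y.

Reduce mod 481: 377x ≡ 208 (mod 481). With g = gcd(377, 481) = 13 dividing 208, divide through: 29x ≡ 16 (mod 37).
Since gcd(29, 37) = 1, x ≡ 16·(29)⁻¹ ≡ 35 (mod 37). Smallest non-negative: 35.

35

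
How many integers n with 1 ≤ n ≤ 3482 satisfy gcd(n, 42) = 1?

42 = 2·3·7. Inclusion–exclusion on these primes:
3482 − ⌊3482/2⌋ − ⌊3482/3⌋ − ⌊3482/7⌋ + ⌊3482/6⌋ + ⌊3482/14⌋ + ⌊3482/21⌋ − ⌊3482/42⌋ = 995

995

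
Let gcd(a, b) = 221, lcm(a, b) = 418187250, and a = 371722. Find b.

248625

a·b = gcd·lcm = 221·418187250 = 92419382250, so b = 92419382250/371722 = 248625.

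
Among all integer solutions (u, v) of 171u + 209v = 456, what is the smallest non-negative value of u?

gcd(171, 209) = 19 (Euclid: 209 = 1·171 + 38; 171 = 4·38 + 19; 38 = 2·19 + 0), and 19 | 456.
Extended Euclid: 171·(5) + 209·(-4) = 19. Scale by 24: u₀ = 120.
General solution u = u₀ + 11t; reducing mod 11 gives u = 10 (and v = -6).

10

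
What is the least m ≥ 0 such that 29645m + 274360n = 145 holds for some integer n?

4285

Reduce mod 274360: 29645m ≡ 145 (mod 274360). With g = gcd(29645, 274360) = 5 dividing 145, divide through: 5929m ≡ 29 (mod 54872).
Since gcd(5929, 54872) = 1, m ≡ 29·(5929)⁻¹ ≡ 4285 (mod 54872). Smallest non-negative: 4285.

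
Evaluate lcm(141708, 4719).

gcd first: 141708 = 30·4719 + 138; 4719 = 34·138 + 27; 138 = 5·27 + 3; 27 = 9·3 + 0 → gcd = 3
lcm = 141708·4719/gcd = 668720052/3 = 222906684

222906684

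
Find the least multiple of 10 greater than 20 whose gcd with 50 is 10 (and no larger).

gcd(k, 50) = 10 forces 10 | k; write k = 10s. Then gcd(10s, 10·5) = 10·gcd(s, 5), so need gcd(s, 5) = 1.
10s > 20 gives s ≥ 3. The least s ≥ 3 coprime to 5 is 3, so k = 10·3 = 30.

30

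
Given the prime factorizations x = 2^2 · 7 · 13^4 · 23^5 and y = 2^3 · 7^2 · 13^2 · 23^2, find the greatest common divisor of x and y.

min exponent per shared prime: 2^2 · 7 · 13^2 · 23^2 = 2503228

2503228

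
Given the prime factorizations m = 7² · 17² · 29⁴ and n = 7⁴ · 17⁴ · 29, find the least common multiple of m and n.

max exponent per prime: 7⁴ · 17⁴ · 29⁴ = 141833832178801

141833832178801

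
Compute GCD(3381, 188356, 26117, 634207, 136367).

gcd(3381, 188356): 188356 = 55·3381 + 2401; 3381 = 1·2401 + 980; 2401 = 2·980 + 441; 980 = 2·441 + 98; 441 = 4·98 + 49; 98 = 2·49 + 0 → 49
gcd(49, 26117): 26117 = 533·49 + 0 → 49
gcd(49, 634207): 634207 = 12943·49 + 0 → 49
gcd(49, 136367): 136367 = 2783·49 + 0 → 49

49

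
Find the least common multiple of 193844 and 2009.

7947604

gcd first: 193844 = 96·2009 + 980; 2009 = 2·980 + 49; 980 = 20·49 + 0 → gcd = 49
lcm = 193844·2009/gcd = 389432596/49 = 7947604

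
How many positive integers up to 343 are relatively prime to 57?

217

Prime factors of 57: 3, 19. Count integers ≤ 343 divisible by none of them.
By inclusion–exclusion: 343 − ⌊343/3⌋ − ⌊343/19⌋ + ⌊343/57⌋ = 217.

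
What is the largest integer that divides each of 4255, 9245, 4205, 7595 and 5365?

5

4255 = 5 · 23 · 37; 9245 = 5 · 43²; 4205 = 5 · 29²; 7595 = 5 · 7² · 31; 5365 = 5 · 29 · 37
gcd takes min exponent of each prime: 5 = 5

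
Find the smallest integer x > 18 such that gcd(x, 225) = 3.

21

225 = 3·75. Any x with gcd(x, 225) = 3 is a multiple of 3, say 3s, with s coprime to 75.
Need s > 18/3, so s ≥ 7. First s ≥ 7 with gcd(s, 75) = 1 is s = 7. Thus x = 3·7 = 21.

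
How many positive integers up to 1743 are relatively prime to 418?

Prime factors of 418: 2, 11, 19. Count integers ≤ 1743 divisible by none of them.
By inclusion–exclusion: 1743 − ⌊1743/2⌋ − ⌊1743/11⌋ − ⌊1743/19⌋ + ⌊1743/22⌋ + ⌊1743/38⌋ + ⌊1743/209⌋ − ⌊1743/418⌋ = 751.

751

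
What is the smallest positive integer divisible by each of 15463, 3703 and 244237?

12408949259

15463 = 7 · 47²; 3703 = 7 · 23²; 244237 = 7 · 23 · 37 · 41
lcm takes max exponent of each prime: 7 · 23² · 37 · 41 · 47² = 12408949259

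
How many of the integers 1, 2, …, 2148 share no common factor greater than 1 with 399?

1163

399 = 3·7·19. Inclusion–exclusion on these primes:
2148 − ⌊2148/3⌋ − ⌊2148/7⌋ − ⌊2148/19⌋ + ⌊2148/21⌋ + ⌊2148/57⌋ + ⌊2148/133⌋ − ⌊2148/399⌋ = 1163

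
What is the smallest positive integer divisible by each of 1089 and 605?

gcd first: 1089 = 1·605 + 484; 605 = 1·484 + 121; 484 = 4·121 + 0 → gcd = 121
lcm = 1089·605/gcd = 658845/121 = 5445

5445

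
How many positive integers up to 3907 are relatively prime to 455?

Prime factors of 455: 5, 7, 13. Count integers ≤ 3907 divisible by none of them.
By inclusion–exclusion: 3907 − ⌊3907/5⌋ − ⌊3907/7⌋ − ⌊3907/13⌋ + ⌊3907/35⌋ + ⌊3907/65⌋ + ⌊3907/91⌋ − ⌊3907/455⌋ = 2473.

2473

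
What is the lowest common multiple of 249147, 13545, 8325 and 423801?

15053019504075

lcm(249147, 13545) = 249147·13545/gcd = 3374696115/9 = 374966235
lcm(374966235, 8325) = 374966235·8325/gcd = 3121593906375/45 = 69368753475
lcm(69368753475, 423801) = 69368753475·423801/gcd = 29398547091458475/1953 = 15053019504075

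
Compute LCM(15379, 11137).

15379 = 7 · 13³; 11137 = 7 · 37 · 43
max exponents: 7 · 13³ · 37 · 43 = 24467989

24467989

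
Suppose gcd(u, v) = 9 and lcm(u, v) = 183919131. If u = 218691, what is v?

7569

Using uv = gcd(u,v)·lcm(u,v) = 9·183919131 = 1655272179, we get v = 1655272179/218691 = 7569.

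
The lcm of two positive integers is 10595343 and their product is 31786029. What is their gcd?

3

From gcd × lcm = ab: gcd = 31786029 / 10595343 = 3.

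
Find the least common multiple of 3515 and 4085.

151145

3515 = 5 · 19 · 37; 4085 = 5 · 19 · 43
max exponents: 5 · 19 · 37 · 43 = 151145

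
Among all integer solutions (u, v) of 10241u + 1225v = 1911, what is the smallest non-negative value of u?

21

gcd(10241, 1225) = 49 (Euclid: 10241 = 8·1225 + 441; 1225 = 2·441 + 343; 441 = 1·343 + 98; 343 = 3·98 + 49; 98 = 2·49 + 0), and 49 | 1911.
Extended Euclid: 10241·(-11) + 1225·(92) = 49. Scale by 39: u₀ = -429.
General solution u = u₀ + 25t; reducing mod 25 gives u = 21 (and v = -174).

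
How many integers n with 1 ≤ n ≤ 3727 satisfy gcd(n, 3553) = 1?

Prime factors of 3553: 11, 17, 19. Count integers ≤ 3727 divisible by none of them.
By inclusion–exclusion: 3727 − ⌊3727/11⌋ − ⌊3727/17⌋ − ⌊3727/19⌋ + ⌊3727/187⌋ + ⌊3727/209⌋ + ⌊3727/323⌋ − ⌊3727/3553⌋ = 3020.

3020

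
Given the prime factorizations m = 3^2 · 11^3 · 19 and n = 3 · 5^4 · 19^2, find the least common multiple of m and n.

2702761875

max exponent per prime: 3^2 · 5^4 · 11^3 · 19^2 = 2702761875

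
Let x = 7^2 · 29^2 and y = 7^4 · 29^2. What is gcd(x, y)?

min exponent per shared prime: 7^2 · 29^2 = 41209

41209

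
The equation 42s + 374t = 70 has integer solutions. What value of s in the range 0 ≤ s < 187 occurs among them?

Euclid: 374 = 8·42 + 38; 42 = 1·38 + 4; 38 = 9·4 + 2; 4 = 2·2 + 0 → gcd = 2; 70 = 2·35.
Back-substitution yields 42·(-89) + 374·(10) = 2, so one solution is s = -89·35 = -3115, t = 10·35 = 350.
Solutions in s differ by 374/2 = 187; the one in [0, 187) is -3115 mod 187 = 64.

64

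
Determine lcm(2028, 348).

58812

gcd first: 2028 = 5·348 + 288; 348 = 1·288 + 60; 288 = 4·60 + 48; 60 = 1·48 + 12; 48 = 4·12 + 0 → gcd = 12
lcm = 2028·348/gcd = 705744/12 = 58812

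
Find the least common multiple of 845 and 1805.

gcd first: 1805 = 2·845 + 115; 845 = 7·115 + 40; 115 = 2·40 + 35; 40 = 1·35 + 5; 35 = 7·5 + 0 → gcd = 5
lcm = 845·1805/gcd = 1525225/5 = 305045

305045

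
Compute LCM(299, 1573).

36179

gcd first: 1573 = 5·299 + 78; 299 = 3·78 + 65; 78 = 1·65 + 13; 65 = 5·13 + 0 → gcd = 13
lcm = 299·1573/gcd = 470327/13 = 36179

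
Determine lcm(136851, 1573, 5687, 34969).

1858847133

136851 = 3 · 11² · 13 · 29; 1573 = 11² · 13; 5687 = 11² · 47; 34969 = 11² · 17²
lcm takes max exponent of each prime: 3 · 11² · 13 · 17² · 29 · 47 = 1858847133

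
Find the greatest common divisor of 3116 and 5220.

4

3116 = 2² · 19 · 41
5220 = 2² · 3² · 5 · 29
Common: 2² = 4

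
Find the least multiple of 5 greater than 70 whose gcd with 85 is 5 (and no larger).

75

Multiples of 5 above 70: 5·15, 5·16, … . Need the cofactor coprime to 85/5 = 17.
Checking s = 15, 16, … the first with gcd(s, 17) = 1 is s = 15, giving 75.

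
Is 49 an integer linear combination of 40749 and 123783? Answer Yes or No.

By Bézout, 40749x + 123783y = 49 has integer solutions iff gcd(40749, 123783) | 49.
Euclid: 123783 = 3·40749 + 1536; 40749 = 26·1536 + 813; 1536 = 1·813 + 723; 813 = 1·723 + 90; 723 = 8·90 + 3; 90 = 30·3 + 0. gcd = 3; 49 mod 3 = 1. No.

No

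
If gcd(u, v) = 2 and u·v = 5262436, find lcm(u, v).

2631218

gcd·lcm = product, so lcm = 5262436/2 = 2631218.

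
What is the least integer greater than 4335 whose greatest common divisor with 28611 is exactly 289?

4624

Multiples of 289 above 4335: 289·16, 289·17, … . Need the cofactor coprime to 28611/289 = 99.
Checking s = 16, 17, … the first with gcd(s, 99) = 1 is s = 16, giving 4624.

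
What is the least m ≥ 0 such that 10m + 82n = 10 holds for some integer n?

1

gcd(10, 82) = 2 (Euclid: 82 = 8·10 + 2; 10 = 5·2 + 0), and 2 | 10.
Extended Euclid: 10·(-8) + 82·(1) = 2. Scale by 5: m₀ = -40.
General solution m = m₀ + 41t; reducing mod 41 gives m = 1 (and n = 0).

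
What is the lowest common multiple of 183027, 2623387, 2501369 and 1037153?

lcm(183027, 2623387) = 183027·2623387/gcd = 480150652449/61009 = 7870161
lcm(7870161, 2501369) = 7870161·2501369/gcd = 19686176750409/61009 = 322676601
lcm(322676601, 1037153) = 322676601·1037153/gcd = 334665004756953/61009 = 5485502217

5485502217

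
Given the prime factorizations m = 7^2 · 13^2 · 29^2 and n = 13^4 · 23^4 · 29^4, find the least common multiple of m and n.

276995570949793969

max exponent per prime: 7^2 · 13^4 · 23^4 · 29^4 = 276995570949793969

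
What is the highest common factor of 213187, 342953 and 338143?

gcd(213187, 342953): 342953 = 1·213187 + 129766; 213187 = 1·129766 + 83421; 129766 = 1·83421 + 46345; 83421 = 1·46345 + 37076; 46345 = 1·37076 + 9269; 37076 = 4·9269 + 0 → 9269
gcd(9269, 338143): 338143 = 36·9269 + 4459; 9269 = 2·4459 + 351; 4459 = 12·351 + 247; 351 = 1·247 + 104; 247 = 2·104 + 39; 104 = 2·39 + 26; 39 = 1·26 + 13; 26 = 2·13 + 0 → 13

13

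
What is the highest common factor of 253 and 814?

253 = 11 · 23
814 = 2 · 11 · 37
Common: 11 = 11

11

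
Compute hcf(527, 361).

527 = 17 · 31
361 = 19²
Common: 1 = 1

1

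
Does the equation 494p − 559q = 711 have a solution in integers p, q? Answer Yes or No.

By Bézout, 494p − 559q = 711 has integer solutions iff gcd(494, 559) | 711.
Euclid: 559 = 1·494 + 65; 494 = 7·65 + 39; 65 = 1·39 + 26; 39 = 1·26 + 13; 26 = 2·13 + 0. gcd = 13; 711 mod 13 = 9. No.

No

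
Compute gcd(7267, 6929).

169

Euclid: 7267 = 1·6929 + 338; 6929 = 20·338 + 169; 338 = 2·169 + 0. Last nonzero remainder: 169.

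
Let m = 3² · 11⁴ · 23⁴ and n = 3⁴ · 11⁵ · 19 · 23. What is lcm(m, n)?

max exponent per prime: 3⁴ · 11⁵ · 19 · 23⁴ = 69360687579249

69360687579249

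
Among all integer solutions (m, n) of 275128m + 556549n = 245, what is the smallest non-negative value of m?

Euclid: 556549 = 2·275128 + 6293; 275128 = 43·6293 + 4529; 6293 = 1·4529 + 1764; 4529 = 2·1764 + 1001; 1764 = 1·1001 + 763; 1001 = 1·763 + 238; 763 = 3·238 + 49; 238 = 4·49 + 42; 49 = 1·42 + 7; 42 = 6·7 + 0 → gcd = 7; 245 = 7·35.
Back-substitution yields 275128·(-11674) + 556549·(5771) = 7, so one solution is m = -11674·35 = -408590, n = 5771·35 = 201985.
Solutions in m differ by 556549/7 = 79507; the one in [0, 79507) is -408590 mod 79507 = 68452.

68452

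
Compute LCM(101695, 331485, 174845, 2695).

101695 = 5 · 11 · 43²; 331485 = 3 · 5 · 7² · 11 · 41; 174845 = 5 · 11² · 17²; 2695 = 5 · 7² · 11
lcm takes max exponent of each prime: 3 · 5 · 7² · 11² · 17² · 41 · 43² = 1948459216935

1948459216935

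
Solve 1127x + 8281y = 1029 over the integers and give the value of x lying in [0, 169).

45

Reduce mod 8281: 1127x ≡ 1029 (mod 8281). With g = gcd(1127, 8281) = 49 dividing 1029, divide through: 23x ≡ 21 (mod 169).
Since gcd(23, 169) = 1, x ≡ 21·(23)⁻¹ ≡ 45 (mod 169). Smallest non-negative: 45.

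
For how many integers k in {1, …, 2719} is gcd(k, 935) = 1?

935 = 5·11·17. Inclusion–exclusion on these primes:
2719 − ⌊2719/5⌋ − ⌊2719/11⌋ − ⌊2719/17⌋ + ⌊2719/55⌋ + ⌊2719/85⌋ + ⌊2719/187⌋ − ⌊2719/935⌋ = 1862

1862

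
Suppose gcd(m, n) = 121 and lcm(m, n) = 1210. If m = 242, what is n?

605

Using mn = gcd(m,n)·lcm(m,n) = 121·1210 = 146410, we get n = 146410/242 = 605.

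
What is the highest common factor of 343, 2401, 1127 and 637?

343 = 7³; 2401 = 7⁴; 1127 = 7² · 23; 637 = 7² · 13
gcd takes min exponent of each prime: 7² = 49

49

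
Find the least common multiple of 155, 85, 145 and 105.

155 = 5 · 31; 85 = 5 · 17; 145 = 5 · 29; 105 = 3 · 5 · 7
lcm takes max exponent of each prime: 3 · 5 · 7 · 17 · 29 · 31 = 1604715

1604715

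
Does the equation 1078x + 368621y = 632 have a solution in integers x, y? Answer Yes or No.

gcd(1078, 368621): 368621 = 341·1078 + 1023; 1078 = 1·1023 + 55; 1023 = 18·55 + 33; 55 = 1·33 + 22; 33 = 1·22 + 11; 22 = 2·11 + 0 → 11
11 does not divide 632, so a solution does not exist.

No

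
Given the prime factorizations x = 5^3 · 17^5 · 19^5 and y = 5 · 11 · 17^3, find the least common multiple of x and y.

max exponent per prime: 5^3 · 11 · 17^5 · 19^5 = 4834096434534125

4834096434534125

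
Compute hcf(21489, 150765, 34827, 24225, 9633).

21489 = 3 · 13 · 19 · 29; 150765 = 3 · 5 · 19 · 23²; 34827 = 3 · 13 · 19 · 47; 24225 = 3 · 5² · 17 · 19; 9633 = 3 · 13² · 19
gcd takes min exponent of each prime: 3 · 19 = 57

57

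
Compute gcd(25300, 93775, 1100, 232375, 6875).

275

25300 = 2² · 5² · 11 · 23; 93775 = 5² · 11² · 31; 1100 = 2² · 5² · 11; 232375 = 5³ · 11 · 13²; 6875 = 5⁴ · 11
gcd takes min exponent of each prime: 5² · 11 = 275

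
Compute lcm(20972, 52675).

22544900

gcd first: 52675 = 2·20972 + 10731; 20972 = 1·10731 + 10241; 10731 = 1·10241 + 490; 10241 = 20·490 + 441; 490 = 1·441 + 49; 441 = 9·49 + 0 → gcd = 49
lcm = 20972·52675/gcd = 1104700100/49 = 22544900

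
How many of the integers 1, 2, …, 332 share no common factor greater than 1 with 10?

Prime factors of 10: 2, 5. Count integers ≤ 332 divisible by none of them.
By inclusion–exclusion: 332 − ⌊332/2⌋ − ⌊332/5⌋ + ⌊332/10⌋ = 133.

133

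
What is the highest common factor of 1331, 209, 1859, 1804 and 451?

gcd(1331, 209): 1331 = 6·209 + 77; 209 = 2·77 + 55; 77 = 1·55 + 22; 55 = 2·22 + 11; 22 = 2·11 + 0 → 11
gcd(11, 1859): 1859 = 169·11 + 0 → 11
gcd(11, 1804): 1804 = 164·11 + 0 → 11
gcd(11, 451): 451 = 41·11 + 0 → 11

11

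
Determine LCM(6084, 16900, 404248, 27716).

3729187800

6084 = 2² · 3² · 13²; 16900 = 2² · 5² · 13²; 404248 = 2³ · 13³ · 23; 27716 = 2² · 13² · 41
lcm takes max exponent of each prime: 2³ · 3² · 5² · 13³ · 23 · 41 = 3729187800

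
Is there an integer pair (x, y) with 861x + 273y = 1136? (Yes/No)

No

gcd(861, 273): 861 = 3·273 + 42; 273 = 6·42 + 21; 42 = 2·21 + 0 → 21
21 does not divide 1136, so a solution does not exist.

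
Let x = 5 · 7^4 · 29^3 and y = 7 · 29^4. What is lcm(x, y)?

8490908405

max exponent per prime: 5 · 7^4 · 29^4 = 8490908405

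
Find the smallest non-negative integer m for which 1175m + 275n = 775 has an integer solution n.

3

gcd(1175, 275) = 25 (Euclid: 1175 = 4·275 + 75; 275 = 3·75 + 50; 75 = 1·50 + 25; 50 = 2·25 + 0), and 25 | 775.
Extended Euclid: 1175·(4) + 275·(-17) = 25. Scale by 31: m₀ = 124.
General solution m = m₀ + 11t; reducing mod 11 gives m = 3 (and n = -10).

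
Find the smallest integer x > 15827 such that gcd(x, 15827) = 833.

16660

Multiples of 833 above 15827: 833·20, 833·21, … . Need the cofactor coprime to 15827/833 = 19.
Checking s = 20, 21, … the first with gcd(s, 19) = 1 is s = 20, giving 16660.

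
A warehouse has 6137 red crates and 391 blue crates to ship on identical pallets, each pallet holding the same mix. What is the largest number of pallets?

17

6137 = 17 · 19²
391 = 17 · 23
Common: 17 = 17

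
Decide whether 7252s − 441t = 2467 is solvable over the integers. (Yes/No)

No

gcd(7252, 441): 7252 = 16·441 + 196; 441 = 2·196 + 49; 196 = 4·49 + 0 → 49
49 does not divide 2467, so a solution does not exist.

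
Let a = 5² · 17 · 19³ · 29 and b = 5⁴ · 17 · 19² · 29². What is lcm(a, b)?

61289451875

max exponent per prime: 5⁴ · 17 · 19³ · 29² = 61289451875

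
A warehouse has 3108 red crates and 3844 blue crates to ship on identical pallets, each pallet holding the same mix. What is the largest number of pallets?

4

Euclid: 3844 = 1·3108 + 736; 3108 = 4·736 + 164; 736 = 4·164 + 80; 164 = 2·80 + 4; 80 = 20·4 + 0. Last nonzero remainder: 4.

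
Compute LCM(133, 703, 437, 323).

1924111

lcm(133, 703) = 133·703/gcd = 93499/19 = 4921
lcm(4921, 437) = 4921·437/gcd = 2150477/19 = 113183
lcm(113183, 323) = 113183·323/gcd = 36558109/19 = 1924111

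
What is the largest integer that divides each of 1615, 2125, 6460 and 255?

85

gcd(1615, 2125): 2125 = 1·1615 + 510; 1615 = 3·510 + 85; 510 = 6·85 + 0 → 85
gcd(85, 6460): 6460 = 76·85 + 0 → 85
gcd(85, 255): 255 = 3·85 + 0 → 85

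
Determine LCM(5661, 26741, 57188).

29955589092

5661 = 3² · 17 · 37; 26741 = 11² · 13 · 17; 57188 = 2² · 17 · 29²
lcm takes max exponent of each prime: 2² · 3² · 11² · 13 · 17 · 29² · 37 = 29955589092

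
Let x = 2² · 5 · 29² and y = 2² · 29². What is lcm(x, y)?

max exponent per prime: 2² · 5 · 29² = 16820

16820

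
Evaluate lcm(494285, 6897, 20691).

4448565

lcm(494285, 6897) = 494285·6897/gcd = 3409083645/2299 = 1482855
lcm(1482855, 20691) = 1482855·20691/gcd = 30681752805/6897 = 4448565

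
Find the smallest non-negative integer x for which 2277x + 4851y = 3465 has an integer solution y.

42

Reduce mod 4851: 2277x ≡ 3465 (mod 4851). With g = gcd(2277, 4851) = 99 dividing 3465, divide through: 23x ≡ 35 (mod 49).
Since gcd(23, 49) = 1, x ≡ 35·(23)⁻¹ ≡ 42 (mod 49). Smallest non-negative: 42.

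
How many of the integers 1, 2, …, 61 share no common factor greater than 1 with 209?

209 = 11·19. Inclusion–exclusion on these primes:
61 − ⌊61/11⌋ − ⌊61/19⌋ + ⌊61/209⌋ = 53

53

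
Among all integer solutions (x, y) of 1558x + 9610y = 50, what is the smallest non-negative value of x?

3300

gcd(1558, 9610) = 2 (Euclid: 9610 = 6·1558 + 262; 1558 = 5·262 + 248; 262 = 1·248 + 14; 248 = 17·14 + 10; 14 = 1·10 + 4; 10 = 2·4 + 2; 4 = 2·2 + 0), and 2 | 50.
Extended Euclid: 1558·(2054) + 9610·(-333) = 2. Scale by 25: x₀ = 51350.
General solution x = x₀ + 4805t; reducing mod 4805 gives x = 3300 (and y = -535).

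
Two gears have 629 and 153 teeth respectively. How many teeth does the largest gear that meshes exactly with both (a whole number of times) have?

17

Euclid: 629 = 4·153 + 17; 153 = 9·17 + 0. Last nonzero remainder: 17.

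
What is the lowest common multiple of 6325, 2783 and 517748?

3274756100

lcm(6325, 2783) = 6325·2783/gcd = 17602475/253 = 69575
lcm(69575, 517748) = 69575·517748/gcd = 36022317100/11 = 3274756100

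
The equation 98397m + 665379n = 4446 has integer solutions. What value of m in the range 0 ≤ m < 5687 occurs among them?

Euclid: 665379 = 6·98397 + 74997; 98397 = 1·74997 + 23400; 74997 = 3·23400 + 4797; 23400 = 4·4797 + 4212; 4797 = 1·4212 + 585; 4212 = 7·585 + 117; 585 = 5·117 + 0 → gcd = 117; 4446 = 117·38.
Back-substitution yields 98397·(1109) + 665379·(-164) = 117, so one solution is m = 1109·38 = 42142, n = -164·38 = -6232.
Solutions in m differ by 665379/117 = 5687; the one in [0, 5687) is 42142 mod 5687 = 2333.

2333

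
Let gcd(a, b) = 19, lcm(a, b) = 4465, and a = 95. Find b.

893

Using ab = gcd(a,b)·lcm(a,b) = 19·4465 = 84835, we get b = 84835/95 = 893.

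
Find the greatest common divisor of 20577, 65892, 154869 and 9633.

57

gcd(20577, 65892): 65892 = 3·20577 + 4161; 20577 = 4·4161 + 3933; 4161 = 1·3933 + 228; 3933 = 17·228 + 57; 228 = 4·57 + 0 → 57
gcd(57, 154869): 154869 = 2717·57 + 0 → 57
gcd(57, 9633): 9633 = 169·57 + 0 → 57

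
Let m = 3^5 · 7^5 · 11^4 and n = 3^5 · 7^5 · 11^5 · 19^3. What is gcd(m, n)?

59795322741

min exponent per shared prime: 3^5 · 7^5 · 11^4 = 59795322741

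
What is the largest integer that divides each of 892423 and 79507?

1

Euclid: 892423 = 11·79507 + 17846; 79507 = 4·17846 + 8123; 17846 = 2·8123 + 1600; 8123 = 5·1600 + 123; 1600 = 13·123 + 1; 123 = 123·1 + 0. Last nonzero remainder: 1.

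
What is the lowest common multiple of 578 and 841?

486098

gcd first: 841 = 1·578 + 263; 578 = 2·263 + 52; 263 = 5·52 + 3; 52 = 17·3 + 1; 3 = 3·1 + 0 → gcd = 1
lcm = 578·841/gcd = 486098/1 = 486098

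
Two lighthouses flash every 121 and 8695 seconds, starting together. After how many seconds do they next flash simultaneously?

gcd first: 8695 = 71·121 + 104; 121 = 1·104 + 17; 104 = 6·17 + 2; 17 = 8·2 + 1; 2 = 2·1 + 0 → gcd = 1
lcm = 121·8695/gcd = 1052095/1 = 1052095

1052095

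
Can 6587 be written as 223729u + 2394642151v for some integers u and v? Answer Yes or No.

No

By Bézout, 223729u + 2394642151v = 6587 has integer solutions iff gcd(223729, 2394642151) | 6587.
Euclid: 2394642151 = 10703·223729 + 70664; 223729 = 3·70664 + 11737; 70664 = 6·11737 + 242; 11737 = 48·242 + 121; 242 = 2·121 + 0. gcd = 121; 6587 mod 121 = 53. No.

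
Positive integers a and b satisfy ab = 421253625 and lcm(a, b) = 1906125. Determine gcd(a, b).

gcd·lcm = product, so gcd = 421253625/1906125 = 221.

221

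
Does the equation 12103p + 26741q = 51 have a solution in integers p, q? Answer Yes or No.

By Bézout, 12103p + 26741q = 51 has integer solutions iff gcd(12103, 26741) | 51.
Euclid: 26741 = 2·12103 + 2535; 12103 = 4·2535 + 1963; 2535 = 1·1963 + 572; 1963 = 3·572 + 247; 572 = 2·247 + 78; 247 = 3·78 + 13; 78 = 6·13 + 0. gcd = 13; 51 mod 13 = 12. No.

No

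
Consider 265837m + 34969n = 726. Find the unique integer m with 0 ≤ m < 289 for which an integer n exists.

10

Euclid: 265837 = 7·34969 + 21054; 34969 = 1·21054 + 13915; 21054 = 1·13915 + 7139; 13915 = 1·7139 + 6776; 7139 = 1·6776 + 363; 6776 = 18·363 + 242; 363 = 1·242 + 121; 242 = 2·121 + 0 → gcd = 121; 726 = 121·6.
Back-substitution yields 265837·(98) + 34969·(-745) = 121, so one solution is m = 98·6 = 588, n = -745·6 = -4470.
Solutions in m differ by 34969/121 = 289; the one in [0, 289) is 588 mod 289 = 10.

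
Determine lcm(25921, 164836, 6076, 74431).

25921 = 7² · 23²; 164836 = 2² · 7² · 29²; 6076 = 2² · 7² · 31; 74431 = 7⁴ · 31
lcm takes max exponent of each prime: 2² · 7⁴ · 23² · 29² · 31 = 132454132636

132454132636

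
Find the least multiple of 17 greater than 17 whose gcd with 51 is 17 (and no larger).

51 = 17·3. Any t with gcd(t, 51) = 17 is a multiple of 17, say 17s, with s coprime to 3.
Need s > 17/17, so s ≥ 2. First s ≥ 2 with gcd(s, 3) = 1 is s = 2. Thus t = 17·2 = 34.

34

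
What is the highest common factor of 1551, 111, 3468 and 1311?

gcd(1551, 111): 1551 = 13·111 + 108; 111 = 1·108 + 3; 108 = 36·3 + 0 → 3
gcd(3, 3468): 3468 = 1156·3 + 0 → 3
gcd(3, 1311): 1311 = 437·3 + 0 → 3

3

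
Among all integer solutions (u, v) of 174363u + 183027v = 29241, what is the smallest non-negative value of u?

60

Euclid: 183027 = 1·174363 + 8664; 174363 = 20·8664 + 1083; 8664 = 8·1083 + 0 → gcd = 1083; 29241 = 1083·27.
Back-substitution yields 174363·(21) + 183027·(-20) = 1083, so one solution is u = 21·27 = 567, v = -20·27 = -540.
Solutions in u differ by 183027/1083 = 169; the one in [0, 169) is 567 mod 169 = 60.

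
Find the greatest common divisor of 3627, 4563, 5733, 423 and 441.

9

gcd(3627, 4563): 4563 = 1·3627 + 936; 3627 = 3·936 + 819; 936 = 1·819 + 117; 819 = 7·117 + 0 → 117
gcd(117, 5733): 5733 = 49·117 + 0 → 117
gcd(117, 423): 423 = 3·117 + 72; 117 = 1·72 + 45; 72 = 1·45 + 27; 45 = 1·27 + 18; 27 = 1·18 + 9; 18 = 2·9 + 0 → 9
gcd(9, 441): 441 = 49·9 + 0 → 9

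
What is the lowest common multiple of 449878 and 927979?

gcd first: 927979 = 2·449878 + 28223; 449878 = 15·28223 + 26533; 28223 = 1·26533 + 1690; 26533 = 15·1690 + 1183; 1690 = 1·1183 + 507; 1183 = 2·507 + 169; 507 = 3·169 + 0 → gcd = 169
lcm = 449878·927979/gcd = 417477336562/169 = 2470280098

2470280098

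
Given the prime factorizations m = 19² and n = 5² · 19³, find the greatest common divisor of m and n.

361

min exponent per shared prime: 19² = 361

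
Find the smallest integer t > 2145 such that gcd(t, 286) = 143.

286 = 143·2. Any t with gcd(t, 286) = 143 is a multiple of 143, say 143s, with s coprime to 2.
Need s > 2145/143, so s ≥ 16. First s ≥ 16 with gcd(s, 2) = 1 is s = 17. Thus t = 143·17 = 2431.

2431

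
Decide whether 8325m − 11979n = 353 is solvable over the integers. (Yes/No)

No

gcd(8325, 11979): 11979 = 1·8325 + 3654; 8325 = 2·3654 + 1017; 3654 = 3·1017 + 603; 1017 = 1·603 + 414; 603 = 1·414 + 189; 414 = 2·189 + 36; 189 = 5·36 + 9; 36 = 4·9 + 0 → 9
9 does not divide 353, so a solution does not exist.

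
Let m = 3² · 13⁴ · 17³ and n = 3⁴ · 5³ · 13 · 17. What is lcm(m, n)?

1420741954125

max exponent per prime: 3⁴ · 5³ · 13⁴ · 17³ = 1420741954125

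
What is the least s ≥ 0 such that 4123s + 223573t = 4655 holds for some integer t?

Euclid: 223573 = 54·4123 + 931; 4123 = 4·931 + 399; 931 = 2·399 + 133; 399 = 3·133 + 0 → gcd = 133; 4655 = 133·35.
Back-substitution yields 4123·(-488) + 223573·(9) = 133, so one solution is s = -488·35 = -17080, t = 9·35 = 315.
Solutions in s differ by 223573/133 = 1681; the one in [0, 1681) is -17080 mod 1681 = 1411.

1411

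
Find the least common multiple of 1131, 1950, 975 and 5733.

1131 = 3 · 13 · 29; 1950 = 2 · 3 · 5² · 13; 975 = 3 · 5² · 13; 5733 = 3² · 7² · 13
lcm takes max exponent of each prime: 2 · 3² · 5² · 7² · 13 · 29 = 8312850

8312850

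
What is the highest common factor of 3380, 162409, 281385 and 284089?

169

3380 = 2² · 5 · 13²; 162409 = 13² · 31²; 281385 = 3² · 5 · 13² · 37; 284089 = 13² · 41²
gcd takes min exponent of each prime: 13² = 169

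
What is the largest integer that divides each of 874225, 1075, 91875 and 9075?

25

gcd(874225, 1075): 874225 = 813·1075 + 250; 1075 = 4·250 + 75; 250 = 3·75 + 25; 75 = 3·25 + 0 → 25
gcd(25, 91875): 91875 = 3675·25 + 0 → 25
gcd(25, 9075): 9075 = 363·25 + 0 → 25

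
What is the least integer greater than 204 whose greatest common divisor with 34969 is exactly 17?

221

34969 = 17·2057. Any k with gcd(k, 34969) = 17 is a multiple of 17, say 17s, with s coprime to 2057.
Need s > 204/17, so s ≥ 13. First s ≥ 13 with gcd(s, 2057) = 1 is s = 13. Thus k = 17·13 = 221.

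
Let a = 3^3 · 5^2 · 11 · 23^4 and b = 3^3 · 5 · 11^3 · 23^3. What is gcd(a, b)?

18067995

min exponent per shared prime: 3^3 · 5 · 11 · 23^3 = 18067995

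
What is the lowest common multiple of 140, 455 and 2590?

67340

140 = 2² · 5 · 7; 455 = 5 · 7 · 13; 2590 = 2 · 5 · 7 · 37
lcm takes max exponent of each prime: 2² · 5 · 7 · 13 · 37 = 67340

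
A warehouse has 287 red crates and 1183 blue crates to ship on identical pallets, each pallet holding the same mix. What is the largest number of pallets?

Euclid: 1183 = 4·287 + 35; 287 = 8·35 + 7; 35 = 5·7 + 0. Last nonzero remainder: 7.

7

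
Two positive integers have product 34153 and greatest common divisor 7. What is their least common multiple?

Since gcd(u,v)·lcm(u,v) = uv, lcm = 34153/7 = 4879.

4879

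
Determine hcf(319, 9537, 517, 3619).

11

319 = 11 · 29; 9537 = 3 · 11 · 17²; 517 = 11 · 47; 3619 = 7 · 11 · 47
gcd takes min exponent of each prime: 11 = 11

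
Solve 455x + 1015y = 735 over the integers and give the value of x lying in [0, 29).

gcd(455, 1015) = 35 (Euclid: 1015 = 2·455 + 105; 455 = 4·105 + 35; 105 = 3·35 + 0), and 35 | 735.
Extended Euclid: 455·(9) + 1015·(-4) = 35. Scale by 21: x₀ = 189.
General solution x = x₀ + 29t; reducing mod 29 gives x = 15 (and y = -6).

15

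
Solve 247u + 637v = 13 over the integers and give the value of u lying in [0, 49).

31

Reduce mod 637: 247u ≡ 13 (mod 637). With g = gcd(247, 637) = 13 dividing 13, divide through: 19u ≡ 1 (mod 49).
Since gcd(19, 49) = 1, u ≡ 1·(19)⁻¹ ≡ 31 (mod 49). Smallest non-negative: 31.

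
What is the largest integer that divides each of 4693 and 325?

4693 = 13 · 19²
325 = 5² · 13
Common: 13 = 13

13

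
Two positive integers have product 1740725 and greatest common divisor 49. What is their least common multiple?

35525

Since gcd(p,q)·lcm(p,q) = pq, lcm = 1740725/49 = 35525.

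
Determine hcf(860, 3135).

5

860 = 2² · 5 · 43
3135 = 3 · 5 · 11 · 19
Common: 5 = 5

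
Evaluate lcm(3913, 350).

195650

3913 = 7 · 13 · 43; 350 = 2 · 5² · 7
max exponents: 2 · 5² · 7 · 13 · 43 = 195650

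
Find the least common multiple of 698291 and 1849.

698291 = 11² · 29 · 199; 1849 = 43²
max exponents: 11² · 29 · 43² · 199 = 1291140059

1291140059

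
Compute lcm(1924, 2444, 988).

1924 = 2² · 13 · 37; 2444 = 2² · 13 · 47; 988 = 2² · 13 · 19
lcm takes max exponent of each prime: 2² · 13 · 19 · 37 · 47 = 1718132

1718132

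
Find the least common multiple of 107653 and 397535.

42795835355

107653 = 7² · 13³; 397535 = 5 · 43³
max exponents: 5 · 7² · 13³ · 43³ = 42795835355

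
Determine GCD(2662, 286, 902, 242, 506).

gcd(2662, 286): 2662 = 9·286 + 88; 286 = 3·88 + 22; 88 = 4·22 + 0 → 22
gcd(22, 902): 902 = 41·22 + 0 → 22
gcd(22, 242): 242 = 11·22 + 0 → 22
gcd(22, 506): 506 = 23·22 + 0 → 22

22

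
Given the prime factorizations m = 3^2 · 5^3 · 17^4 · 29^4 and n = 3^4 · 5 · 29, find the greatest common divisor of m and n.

min exponent per shared prime: 3^2 · 5 · 29 = 1305

1305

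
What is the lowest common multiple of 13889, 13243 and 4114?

13889 = 17 · 19 · 43; 13243 = 17 · 19 · 41; 4114 = 2 · 11² · 17
lcm takes max exponent of each prime: 2 · 11² · 17 · 19 · 41 · 43 = 137806658

137806658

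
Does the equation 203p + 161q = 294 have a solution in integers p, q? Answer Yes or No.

By Bézout, 203p + 161q = 294 has integer solutions iff gcd(203, 161) | 294.
Euclid: 203 = 1·161 + 42; 161 = 3·42 + 35; 42 = 1·35 + 7; 35 = 5·7 + 0. gcd = 7; 294 mod 7 = 0. Yes.

Yes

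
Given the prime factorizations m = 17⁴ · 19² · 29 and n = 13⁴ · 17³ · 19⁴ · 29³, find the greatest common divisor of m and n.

51434197

min exponent per shared prime: 17³ · 19² · 29 = 51434197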